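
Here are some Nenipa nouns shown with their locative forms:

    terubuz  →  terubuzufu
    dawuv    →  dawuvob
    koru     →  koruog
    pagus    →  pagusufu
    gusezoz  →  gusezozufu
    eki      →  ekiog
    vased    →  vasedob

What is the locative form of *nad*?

nadob

The suffix is conditioned by the final sound: -ufu when the stem ends in a sibilant (*terubuz*, *pagus*, *gusezoz*); -ob when the stem ends in a non-sibilant consonant (*dawuv*, *vased*); -og when the stem ends in a vowel (*koru*, *eki*).
The final sound of *nad* is /d/, which is a non-sibilant consonant, so the suffix is -ob, giving *nadob*.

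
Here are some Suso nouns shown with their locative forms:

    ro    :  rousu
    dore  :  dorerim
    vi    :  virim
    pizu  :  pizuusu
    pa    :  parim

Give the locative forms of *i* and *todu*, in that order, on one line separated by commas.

Looking at the last vowel of each stem: -usu when the last vowel of the stem is a rounded vowel (*ro*, *pizu*); -rim when the last vowel of the stem is an unrounded vowel (*dore*, *vi*, *pa*).
*i*: last vowel = /i/, an unrounded vowel → -rim → *irim*.
Since the last vowel of *todu* is /u/ (a rounded vowel), it takes -usu, giving *toduusu*.

irim, toduusu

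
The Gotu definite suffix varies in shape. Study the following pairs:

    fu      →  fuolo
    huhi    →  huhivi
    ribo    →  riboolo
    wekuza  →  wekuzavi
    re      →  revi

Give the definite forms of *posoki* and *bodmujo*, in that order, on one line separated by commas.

Looking at the last vowel of each stem: -olo when the last vowel of the stem is a rounded vowel (*fu*, *ribo*); -vi when the last vowel of the stem is an unrounded vowel (*huhi*, *wekuza*, *re*).
The last vowel of *posoki* is /i/, which is an unrounded vowel, so the suffix is -vi, giving *posokivi*.
*bodmujo* — last vowel /o/ (a rounded vowel) → -olo → *bodmujoolo*.

posokivi, bodmujoolo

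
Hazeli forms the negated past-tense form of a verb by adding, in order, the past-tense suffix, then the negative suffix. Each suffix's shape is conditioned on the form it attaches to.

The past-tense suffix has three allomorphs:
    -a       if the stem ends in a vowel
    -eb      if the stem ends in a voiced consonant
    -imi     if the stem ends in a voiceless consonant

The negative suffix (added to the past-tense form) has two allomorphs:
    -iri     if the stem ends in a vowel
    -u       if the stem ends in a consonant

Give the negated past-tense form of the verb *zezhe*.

*zezhe* — final sound /e/ (a vowel) → -a → *zezhea*.
Since the final sound of the past-tense form *zezhea* is /a/ (a vowel), it takes -iri, giving *zezheairi*.

zezheairi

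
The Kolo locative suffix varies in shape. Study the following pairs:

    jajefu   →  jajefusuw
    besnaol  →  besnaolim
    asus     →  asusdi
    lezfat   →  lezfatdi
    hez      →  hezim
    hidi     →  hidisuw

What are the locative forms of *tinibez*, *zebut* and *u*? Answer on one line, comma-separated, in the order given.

Looking at the final sound of each stem: -di when the stem ends in a voiceless consonant (*asus*, *lezfat*); -im when the stem ends in a voiced consonant (*besnaol*, *hez*); -suw when the stem ends in a vowel (*jajefu*, *hidi*).
The final sound of *tinibez* is /z/, which is a voiced consonant, so the suffix is -im, giving *tinibezim*.
*zebut* — final sound /t/ (a voiceless consonant) → -di → *zebutdi*.
Since the final sound of *u* is /u/ (a vowel), it takes -suw, giving *usuw*.

tinibezim, zebutdi, usuw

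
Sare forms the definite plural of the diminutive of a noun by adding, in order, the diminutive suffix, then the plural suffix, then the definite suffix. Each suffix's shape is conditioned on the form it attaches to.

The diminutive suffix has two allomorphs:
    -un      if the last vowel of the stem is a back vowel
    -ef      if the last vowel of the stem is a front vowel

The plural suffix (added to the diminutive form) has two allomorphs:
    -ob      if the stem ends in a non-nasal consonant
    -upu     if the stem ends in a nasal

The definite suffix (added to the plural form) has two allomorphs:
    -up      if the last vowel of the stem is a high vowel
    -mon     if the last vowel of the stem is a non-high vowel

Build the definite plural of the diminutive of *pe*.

peefobmon

The last vowel of *pe* is /e/, which is a front vowel, so the diminutive suffix is -ef, giving *peef*.
The diminutive form *peef*: final consonant = /f/, non-nasal → -ob → *peefob*.
The plural form *peefob* — last vowel /o/ (a non-high vowel) → -mon → *peefobmon*.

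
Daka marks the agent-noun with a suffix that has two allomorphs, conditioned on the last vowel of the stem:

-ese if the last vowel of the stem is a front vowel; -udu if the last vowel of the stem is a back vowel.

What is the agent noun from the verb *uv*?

The last vowel of *uv* is /u/, which is a back vowel, so the suffix is -udu, giving *uvudu*.

uvudu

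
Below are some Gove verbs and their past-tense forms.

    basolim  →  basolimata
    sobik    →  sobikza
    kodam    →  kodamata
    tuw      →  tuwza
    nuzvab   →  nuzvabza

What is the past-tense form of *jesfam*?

jesfamata

The suffix is conditioned by the final consonant: -ata when the stem ends in a nasal (*basolim*, *kodam*); -za when the stem ends in a non-nasal consonant (*sobik*, *tuw*, *nuzvab*).
*jesfam*: final consonant = /m/, a nasal → -ata → *jesfamata*.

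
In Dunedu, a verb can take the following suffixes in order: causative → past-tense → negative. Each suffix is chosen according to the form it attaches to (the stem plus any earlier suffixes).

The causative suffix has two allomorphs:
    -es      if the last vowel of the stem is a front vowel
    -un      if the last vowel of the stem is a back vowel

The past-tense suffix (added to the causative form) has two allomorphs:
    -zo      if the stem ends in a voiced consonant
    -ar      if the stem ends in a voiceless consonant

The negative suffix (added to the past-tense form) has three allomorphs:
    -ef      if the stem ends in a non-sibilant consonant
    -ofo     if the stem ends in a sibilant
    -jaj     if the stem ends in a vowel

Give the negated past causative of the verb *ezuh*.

ezuhunzojaj

*ezuh*: last vowel = /u/, a back vowel → -un → *ezuhun*.
The causative form *ezuhun*: final consonant = /n/, voiced → -zo → *ezuhunzo*.
Since the final sound of the past-tense form *ezuhunzo* is /o/ (a vowel), it takes -jaj, giving *ezuhunzojaj*.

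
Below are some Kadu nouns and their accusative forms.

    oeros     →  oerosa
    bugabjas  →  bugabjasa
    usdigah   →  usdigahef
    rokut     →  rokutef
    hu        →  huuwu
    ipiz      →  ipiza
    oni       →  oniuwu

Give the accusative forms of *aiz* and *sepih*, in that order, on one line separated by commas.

aiza, sepihef

The pattern is sibilance of the final sound: -a when the stem ends in a sibilant (*oeros*, *bugabjas*, *ipiz*); -ef when the stem ends in a non-sibilant consonant (*usdigah*, *rokut*); -uwu when the stem ends in a vowel (*hu*, *oni*).
Since the final sound of *aiz* is /z/ (a sibilant), it takes -a, giving *aiza*.
*sepih* — final sound /h/ (a non-sibilant consonant) → -ef → *sepihef*.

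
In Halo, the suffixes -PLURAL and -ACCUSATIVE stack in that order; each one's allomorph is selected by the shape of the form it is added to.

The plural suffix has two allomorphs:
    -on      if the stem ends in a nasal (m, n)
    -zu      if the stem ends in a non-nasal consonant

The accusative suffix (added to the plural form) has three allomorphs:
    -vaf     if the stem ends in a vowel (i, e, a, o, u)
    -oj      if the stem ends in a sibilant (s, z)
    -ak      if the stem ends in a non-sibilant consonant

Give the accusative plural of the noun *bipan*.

*bipan* — final consonant /n/ (a nasal) → -on → *bipanon*.
The plural form *bipanon*: final sound = /n/, a non-sibilant consonant → -ak → *bipanonak*.

bipanonak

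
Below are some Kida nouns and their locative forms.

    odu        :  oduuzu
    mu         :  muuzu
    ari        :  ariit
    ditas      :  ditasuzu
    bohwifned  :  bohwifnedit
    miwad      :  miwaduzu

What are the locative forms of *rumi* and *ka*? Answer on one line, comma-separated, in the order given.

The alternation tracks the last vowel of the stem — -it when the last vowel of the stem is a front vowel (*ari*, *bohwifned*); -uzu when the last vowel of the stem is a back vowel (*odu*, *mu*, *ditas*, *miwad*).
The last vowel of *rumi* is /i/, which is a front vowel, so the suffix is -it, giving *rumiit*.
*ka* — last vowel /a/ (a back vowel) → -uzu → *kauzu*.

rumiit, kauzu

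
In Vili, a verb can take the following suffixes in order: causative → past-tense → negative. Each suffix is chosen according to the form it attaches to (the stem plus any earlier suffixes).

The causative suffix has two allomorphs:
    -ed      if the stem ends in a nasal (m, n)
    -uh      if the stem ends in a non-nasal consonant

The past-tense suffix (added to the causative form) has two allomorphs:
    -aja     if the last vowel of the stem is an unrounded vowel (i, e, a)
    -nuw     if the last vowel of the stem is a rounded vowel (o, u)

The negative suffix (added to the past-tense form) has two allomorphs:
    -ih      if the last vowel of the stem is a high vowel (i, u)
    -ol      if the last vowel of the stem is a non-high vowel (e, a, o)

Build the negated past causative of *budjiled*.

*budjiled*: final consonant = /d/, non-nasal → -uh → *budjileduh*.
Since the last vowel of the causative form *budjileduh* is /u/ (a rounded vowel), it takes -nuw, giving *budjileduhnuw*.
The past-tense form *budjileduhnuw*: last vowel = /u/, a high vowel → -ih → *budjileduhnuwih*.

budjileduhnuwih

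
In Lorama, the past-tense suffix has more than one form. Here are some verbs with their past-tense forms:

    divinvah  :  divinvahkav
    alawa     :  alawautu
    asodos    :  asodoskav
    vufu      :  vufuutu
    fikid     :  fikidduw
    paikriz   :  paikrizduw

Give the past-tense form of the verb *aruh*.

aruhkav

The alternation tracks the final sound of the stem — -kav when the stem ends in a voiceless consonant (*divinvah*, *asodos*); -duw when the stem ends in a voiced consonant (*fikid*, *paikriz*); -utu when the stem ends in a vowel (*alawa*, *vufu*).
*aruh* — final sound /h/ (a voiceless consonant) → -kav → *aruhkav*.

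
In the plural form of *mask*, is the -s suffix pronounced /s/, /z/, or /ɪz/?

/s/

The stem *mask* ends in a voiceless non-sibilant consonant.
The plural suffix surfaces as /ɪz/ after sibilants, /s/ after other voiceless consonants, and /z/ after other voiced sounds.
So the plural -s on *mask* is pronounced /s/.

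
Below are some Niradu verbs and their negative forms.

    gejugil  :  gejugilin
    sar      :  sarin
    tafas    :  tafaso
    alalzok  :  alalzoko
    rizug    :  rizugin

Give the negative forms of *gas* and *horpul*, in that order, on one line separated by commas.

The suffix is conditioned by the final consonant: -o when the stem ends in a voiceless consonant (*tafas*, *alalzok*); -in when the stem ends in a voiced consonant (*gejugil*, *sar*, *rizug*).
The final consonant of *gas* is /s/, which is voiceless, so the suffix is -o, giving *gaso*.
The final consonant of *horpul* is /l/, which is voiced, so the suffix is -in, giving *horpulin*.

gaso, horpulin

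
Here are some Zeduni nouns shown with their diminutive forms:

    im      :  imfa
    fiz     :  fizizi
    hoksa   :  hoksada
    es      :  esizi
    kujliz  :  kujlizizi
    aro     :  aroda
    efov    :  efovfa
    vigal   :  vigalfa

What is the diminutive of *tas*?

tasizi

Looking at the final sound of each stem: -izi when the stem ends in a sibilant (*fiz*, *es*, *kujliz*); -fa when the stem ends in a non-sibilant consonant (*im*, *efov*, *vigal*); -da when the stem ends in a vowel (*hoksa*, *aro*).
*tas* — final sound /s/ (a sibilant) → -izi → *tasizi*.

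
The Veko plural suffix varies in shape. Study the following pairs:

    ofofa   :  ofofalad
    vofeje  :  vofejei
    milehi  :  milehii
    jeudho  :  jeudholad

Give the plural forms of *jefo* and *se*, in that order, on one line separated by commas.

jefolad, sei

Looking at the last vowel of each stem: -i when the last vowel of the stem is a front vowel (*vofeje*, *milehi*); -lad when the last vowel of the stem is a back vowel (*ofofa*, *jeudho*).
Since the last vowel of *jefo* is /o/ (a back vowel), it takes -lad, giving *jefolad*.
Since the last vowel of *se* is /e/ (a front vowel), it takes -i, giving *sei*.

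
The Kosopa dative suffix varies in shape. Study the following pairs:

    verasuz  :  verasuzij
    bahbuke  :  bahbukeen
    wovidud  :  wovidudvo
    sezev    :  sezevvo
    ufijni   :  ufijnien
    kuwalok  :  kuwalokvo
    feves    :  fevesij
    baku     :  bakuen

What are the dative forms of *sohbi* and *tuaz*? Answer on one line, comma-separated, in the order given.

Looking at the final sound of each stem: -ij when the stem ends in a sibilant (*verasuz*, *feves*); -vo when the stem ends in a non-sibilant consonant (*wovidud*, *sezev*, *kuwalok*); -en when the stem ends in a vowel (*bahbuke*, *ufijni*, *baku*).
*sohbi* — final sound /i/ (a vowel) → -en → *sohbien*.
Since the final sound of *tuaz* is /z/ (a sibilant), it takes -ij, giving *tuazij*.

sohbien, tuazij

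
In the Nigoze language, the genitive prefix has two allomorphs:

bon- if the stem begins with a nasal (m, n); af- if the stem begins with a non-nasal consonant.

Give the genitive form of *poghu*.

afpoghu

Since the first consonant of *poghu* is /p/ (non-nasal), it takes af-, giving *afpoghu*.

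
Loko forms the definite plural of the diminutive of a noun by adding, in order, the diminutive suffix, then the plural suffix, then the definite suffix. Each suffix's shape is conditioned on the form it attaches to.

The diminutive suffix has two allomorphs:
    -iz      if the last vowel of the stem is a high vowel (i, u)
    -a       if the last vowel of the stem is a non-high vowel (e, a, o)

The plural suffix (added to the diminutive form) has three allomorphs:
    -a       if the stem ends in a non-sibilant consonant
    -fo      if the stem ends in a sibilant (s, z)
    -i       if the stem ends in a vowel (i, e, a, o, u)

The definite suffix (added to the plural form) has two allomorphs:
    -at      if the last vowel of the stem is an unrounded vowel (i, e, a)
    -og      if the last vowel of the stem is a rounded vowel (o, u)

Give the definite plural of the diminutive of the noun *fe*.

Since the last vowel of *fe* is /e/ (a non-high vowel), it takes -a, giving *fea*.
Since the final sound of the diminutive form *fea* is /a/ (a vowel), it takes -i, giving *feai*.
The plural form *feai*: last vowel = /i/, an unrounded vowel → -at → *feaiat*.

feaiat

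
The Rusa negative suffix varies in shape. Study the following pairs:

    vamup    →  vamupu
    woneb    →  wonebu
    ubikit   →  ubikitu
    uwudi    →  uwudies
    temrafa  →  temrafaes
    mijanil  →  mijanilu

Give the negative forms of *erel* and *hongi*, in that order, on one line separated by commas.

erelu, hongies

The pattern is consonant vs. vowel: -u when the stem ends in a consonant (*vamup*, *woneb*, *ubikit*, *mijanil*); -es when the stem ends in a vowel (*uwudi*, *temrafa*).
The final sound of *erel* is /l/, which is a consonant, so the suffix is -u, giving *erelu*.
*hongi*: final sound = /i/, a vowel → -es → *hongies*.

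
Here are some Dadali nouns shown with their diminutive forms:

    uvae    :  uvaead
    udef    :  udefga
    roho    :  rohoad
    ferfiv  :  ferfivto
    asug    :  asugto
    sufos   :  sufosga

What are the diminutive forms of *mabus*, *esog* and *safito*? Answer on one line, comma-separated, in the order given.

mabusga, esogto, safitoad

The suffix is conditioned by the final sound: -ga when the stem ends in a voiceless consonant (*udef*, *sufos*); -to when the stem ends in a voiced consonant (*ferfiv*, *asug*); -ad when the stem ends in a vowel (*uvae*, *roho*).
The final sound of *mabus* is /s/, which is a voiceless consonant, so the suffix is -ga, giving *mabusga*.
*esog* — final sound /g/ (a voiced consonant) → -to → *esogto*.
The final sound of *safito* is /o/, which is a vowel, so the suffix is -ad, giving *safitoad*.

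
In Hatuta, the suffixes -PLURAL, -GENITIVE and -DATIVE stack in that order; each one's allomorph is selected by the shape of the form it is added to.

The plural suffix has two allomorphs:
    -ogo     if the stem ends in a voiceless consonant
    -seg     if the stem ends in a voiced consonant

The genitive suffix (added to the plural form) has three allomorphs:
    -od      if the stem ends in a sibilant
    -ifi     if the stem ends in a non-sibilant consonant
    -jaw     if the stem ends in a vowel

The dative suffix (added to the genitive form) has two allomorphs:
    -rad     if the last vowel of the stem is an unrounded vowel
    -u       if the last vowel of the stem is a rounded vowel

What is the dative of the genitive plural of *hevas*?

hevasogojawrad

*hevas* — final consonant /s/ (voiceless) → -ogo → *hevasogo*.
The final sound of the plural form *hevasogo* is /o/, which is a vowel, so the genitive suffix is -jaw, giving *hevasogojaw*.
The genitive form *hevasogojaw* — last vowel /a/ (an unrounded vowel) → -rad → *hevasogojawrad*.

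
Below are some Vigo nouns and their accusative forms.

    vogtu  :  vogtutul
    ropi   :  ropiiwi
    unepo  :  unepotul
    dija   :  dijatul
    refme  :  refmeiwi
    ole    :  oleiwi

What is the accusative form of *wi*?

wiiwi

Looking at the last vowel of each stem: -iwi when the last vowel of the stem is a front vowel (*ropi*, *refme*, *ole*); -tul when the last vowel of the stem is a back vowel (*vogtu*, *unepo*, *dija*).
Since the last vowel of *wi* is /i/ (a front vowel), it takes -iwi, giving *wiiwi*.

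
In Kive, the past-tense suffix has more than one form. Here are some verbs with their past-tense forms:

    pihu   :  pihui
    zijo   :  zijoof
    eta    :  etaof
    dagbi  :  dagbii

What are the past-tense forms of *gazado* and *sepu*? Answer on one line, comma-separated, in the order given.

gazadoof, sepui

The pattern is height harmony: -i when the last vowel of the stem is a high vowel (*pihu*, *dagbi*); -of when the last vowel of the stem is a non-high vowel (*zijo*, *eta*).
*gazado*: last vowel = /o/, a non-high vowel → -of → *gazadoof*.
Since the last vowel of *sepu* is /u/ (a high vowel), it takes -i, giving *sepui*.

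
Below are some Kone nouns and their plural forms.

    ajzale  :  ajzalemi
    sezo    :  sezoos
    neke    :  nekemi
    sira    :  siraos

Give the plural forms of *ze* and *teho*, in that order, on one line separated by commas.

The pattern is front/back vowel harmony: -mi when the last vowel of the stem is a front vowel (*ajzale*, *neke*); -os when the last vowel of the stem is a back vowel (*sezo*, *sira*).
The last vowel of *ze* is /e/, which is a front vowel, so the suffix is -mi, giving *zemi*.
*teho* — last vowel /o/ (a back vowel) → -os → *tehoos*.

zemi, tehoos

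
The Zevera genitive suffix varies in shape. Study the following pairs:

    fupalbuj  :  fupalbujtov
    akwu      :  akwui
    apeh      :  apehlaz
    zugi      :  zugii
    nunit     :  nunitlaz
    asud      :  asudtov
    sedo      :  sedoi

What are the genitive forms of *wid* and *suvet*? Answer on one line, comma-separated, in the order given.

widtov, suvetlaz

Looking at the final sound of each stem: -laz when the stem ends in a voiceless consonant (*apeh*, *nunit*); -tov when the stem ends in a voiced consonant (*fupalbuj*, *asud*); -i when the stem ends in a vowel (*akwu*, *zugi*, *sedo*).
*wid* — final sound /d/ (a voiced consonant) → -tov → *widtov*.
The final sound of *suvet* is /t/, which is a voiceless consonant, so the suffix is -laz, giving *suvetlaz*.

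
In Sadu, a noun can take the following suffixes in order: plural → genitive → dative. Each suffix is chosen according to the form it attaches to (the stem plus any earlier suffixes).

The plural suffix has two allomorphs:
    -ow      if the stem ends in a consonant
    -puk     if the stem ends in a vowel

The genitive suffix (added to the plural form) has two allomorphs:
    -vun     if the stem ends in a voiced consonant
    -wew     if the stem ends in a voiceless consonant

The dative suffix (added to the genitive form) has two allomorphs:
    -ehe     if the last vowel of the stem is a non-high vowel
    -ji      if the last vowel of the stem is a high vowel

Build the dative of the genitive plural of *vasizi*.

vasizipukwewehe

The final sound of *vasizi* is /i/, which is a vowel, so the plural suffix is -puk, giving *vasizipuk*.
The final consonant of the plural form *vasizipuk* is /k/, which is voiceless, so the genitive suffix is -wew, giving *vasizipukwew*.
The last vowel of the genitive form *vasizipukwew* is /e/, which is a non-high vowel, so the dative suffix is -ehe, giving *vasizipukwewehe*.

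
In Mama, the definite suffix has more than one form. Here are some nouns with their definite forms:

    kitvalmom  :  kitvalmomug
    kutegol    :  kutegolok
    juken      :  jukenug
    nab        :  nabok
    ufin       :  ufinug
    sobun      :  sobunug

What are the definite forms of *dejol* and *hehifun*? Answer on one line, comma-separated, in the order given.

dejolok, hehifunug

The suffix is conditioned by the final consonant: -ug when the stem ends in a nasal (*kitvalmom*, *juken*, *ufin*, *sobun*); -ok when the stem ends in a non-nasal consonant (*kutegol*, *nab*).
The final consonant of *dejol* is /l/, which is non-nasal, so the suffix is -ok, giving *dejolok*.
*hehifun*: final consonant = /n/, a nasal → -ug → *hehifunug*.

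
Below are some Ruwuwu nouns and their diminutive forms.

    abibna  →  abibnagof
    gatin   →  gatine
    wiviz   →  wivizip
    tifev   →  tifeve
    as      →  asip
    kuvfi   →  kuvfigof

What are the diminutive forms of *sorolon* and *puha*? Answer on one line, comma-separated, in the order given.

The pattern is sibilance of the final sound: -ip when the stem ends in a sibilant (*wiviz*, *as*); -e when the stem ends in a non-sibilant consonant (*gatin*, *tifev*); -gof when the stem ends in a vowel (*abibna*, *kuvfi*).
*sorolon*: final sound = /n/, a non-sibilant consonant → -e → *sorolone*.
*puha*: final sound = /a/, a vowel → -gof → *puhagof*.

sorolone, puhagof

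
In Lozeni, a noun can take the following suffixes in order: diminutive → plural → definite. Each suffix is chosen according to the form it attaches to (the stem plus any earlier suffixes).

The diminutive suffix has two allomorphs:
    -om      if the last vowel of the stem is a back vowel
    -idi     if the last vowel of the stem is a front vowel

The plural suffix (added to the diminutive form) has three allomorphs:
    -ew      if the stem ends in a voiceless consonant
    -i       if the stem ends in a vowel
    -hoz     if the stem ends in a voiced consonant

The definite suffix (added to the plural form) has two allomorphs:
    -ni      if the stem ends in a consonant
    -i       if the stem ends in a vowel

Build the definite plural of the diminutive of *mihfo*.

Since the last vowel of *mihfo* is /o/ (a back vowel), it takes -om, giving *mihfoom*.
Since the final sound of the diminutive form *mihfoom* is /m/ (a voiced consonant), it takes -hoz, giving *mihfoomhoz*.
The plural form *mihfoomhoz* — final sound /z/ (a consonant) → -ni → *mihfoomhozni*.

mihfoomhozni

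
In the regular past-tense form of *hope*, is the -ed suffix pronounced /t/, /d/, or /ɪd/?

The stem *hope* ends in a voiceless consonant other than /t/.
The -ed suffix is realized as /ɪd/ after /t, d/; as /t/ after other voiceless consonants; and as /d/ after other voiced sounds.
So -ed on *hope* is pronounced /t/.

/t/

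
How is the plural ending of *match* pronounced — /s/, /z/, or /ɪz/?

/ɪz/

The stem *match* ends in a sibilant (/s, z, ʃ, ʒ, tʃ, dʒ/).
The plural suffix surfaces as /ɪz/ after sibilants, /s/ after other voiceless consonants, and /z/ after other voiced sounds.
So the plural -s on *match* is pronounced /ɪz/.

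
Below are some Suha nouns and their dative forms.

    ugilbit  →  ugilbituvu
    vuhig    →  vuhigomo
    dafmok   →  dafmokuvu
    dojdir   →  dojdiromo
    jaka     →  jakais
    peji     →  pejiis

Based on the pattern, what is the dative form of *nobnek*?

nobnekuvu

Looking at the final sound of each stem: -uvu when the stem ends in a voiceless consonant (*ugilbit*, *dafmok*); -omo when the stem ends in a voiced consonant (*vuhig*, *dojdir*); -is when the stem ends in a vowel (*jaka*, *peji*).
*nobnek*: final sound = /k/, a voiceless consonant → -uvu → *nobnekuvu*.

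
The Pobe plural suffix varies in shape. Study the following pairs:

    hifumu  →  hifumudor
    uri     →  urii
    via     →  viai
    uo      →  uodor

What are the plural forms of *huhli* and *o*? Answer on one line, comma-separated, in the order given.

The pattern is rounding harmony: -dor when the last vowel of the stem is a rounded vowel (*hifumu*, *uo*); -i when the last vowel of the stem is an unrounded vowel (*uri*, *via*).
Since the last vowel of *huhli* is /i/ (an unrounded vowel), it takes -i, giving *huhlii*.
Since the last vowel of *o* is /o/ (a rounded vowel), it takes -dor, giving *odor*.

huhlii, odor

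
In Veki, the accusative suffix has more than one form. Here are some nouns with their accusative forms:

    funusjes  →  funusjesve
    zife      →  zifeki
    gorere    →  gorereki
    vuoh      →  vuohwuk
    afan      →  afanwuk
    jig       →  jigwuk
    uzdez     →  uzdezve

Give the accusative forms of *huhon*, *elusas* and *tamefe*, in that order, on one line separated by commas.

The pattern is sibilance of the final sound: -ve when the stem ends in a sibilant (*funusjes*, *uzdez*); -wuk when the stem ends in a non-sibilant consonant (*vuoh*, *afan*, *jig*); -ki when the stem ends in a vowel (*zife*, *gorere*).
*huhon*: final sound = /n/, a non-sibilant consonant → -wuk → *huhonwuk*.
The final sound of *elusas* is /s/, which is a sibilant, so the suffix is -ve, giving *elusasve*.
The final sound of *tamefe* is /e/, which is a vowel, so the suffix is -ki, giving *tamefeki*.

huhonwuk, elusasve, tamefeki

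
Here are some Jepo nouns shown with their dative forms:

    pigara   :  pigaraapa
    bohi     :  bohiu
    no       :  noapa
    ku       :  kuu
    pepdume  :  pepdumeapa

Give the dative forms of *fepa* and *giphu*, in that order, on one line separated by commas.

The pattern is height harmony: -u when the last vowel of the stem is a high vowel (*bohi*, *ku*); -apa when the last vowel of the stem is a non-high vowel (*pigara*, *no*, *pepdume*).
*fepa*: last vowel = /a/, a non-high vowel → -apa → *fepaapa*.
*giphu* — last vowel /u/ (a high vowel) → -u → *giphuu*.

fepaapa, giphuu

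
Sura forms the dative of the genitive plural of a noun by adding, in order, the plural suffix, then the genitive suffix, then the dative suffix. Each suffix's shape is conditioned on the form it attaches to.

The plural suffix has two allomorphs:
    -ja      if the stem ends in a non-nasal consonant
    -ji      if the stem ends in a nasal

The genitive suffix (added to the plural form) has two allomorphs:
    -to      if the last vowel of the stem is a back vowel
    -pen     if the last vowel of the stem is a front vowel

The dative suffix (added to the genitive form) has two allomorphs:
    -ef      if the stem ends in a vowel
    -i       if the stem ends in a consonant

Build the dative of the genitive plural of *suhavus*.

suhavusjatoef

The final consonant of *suhavus* is /s/, which is non-nasal, so the plural suffix is -ja, giving *suhavusja*.
The plural form *suhavusja* — last vowel /a/ (a back vowel) → -to → *suhavusjato*.
The genitive form *suhavusjato* — final sound /o/ (a vowel) → -ef → *suhavusjatoef*.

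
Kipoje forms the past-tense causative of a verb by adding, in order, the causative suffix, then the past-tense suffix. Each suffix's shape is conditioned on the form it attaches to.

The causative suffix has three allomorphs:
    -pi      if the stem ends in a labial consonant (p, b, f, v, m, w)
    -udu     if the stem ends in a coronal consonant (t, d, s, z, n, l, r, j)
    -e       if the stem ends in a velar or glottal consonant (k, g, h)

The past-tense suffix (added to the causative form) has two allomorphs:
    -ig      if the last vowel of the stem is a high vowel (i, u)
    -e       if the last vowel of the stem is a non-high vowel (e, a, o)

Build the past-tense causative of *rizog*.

rizogee

The final consonant of *rizog* is /g/, which is velar/glottal, so the causative suffix is -e, giving *rizoge*.
The causative form *rizoge* — last vowel /e/ (a non-high vowel) → -e → *rizogee*.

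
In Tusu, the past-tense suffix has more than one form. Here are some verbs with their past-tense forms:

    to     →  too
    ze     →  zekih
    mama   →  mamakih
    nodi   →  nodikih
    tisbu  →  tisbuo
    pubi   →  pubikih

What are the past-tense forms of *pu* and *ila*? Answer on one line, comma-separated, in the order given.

The alternation tracks the last vowel of the stem — -o when the last vowel of the stem is a rounded vowel (*to*, *tisbu*); -kih when the last vowel of the stem is an unrounded vowel (*ze*, *mama*, *nodi*, *pubi*).
The last vowel of *pu* is /u/, which is a rounded vowel, so the suffix is -o, giving *puo*.
*ila* — last vowel /a/ (an unrounded vowel) → -kih → *ilakih*.

puo, ilakih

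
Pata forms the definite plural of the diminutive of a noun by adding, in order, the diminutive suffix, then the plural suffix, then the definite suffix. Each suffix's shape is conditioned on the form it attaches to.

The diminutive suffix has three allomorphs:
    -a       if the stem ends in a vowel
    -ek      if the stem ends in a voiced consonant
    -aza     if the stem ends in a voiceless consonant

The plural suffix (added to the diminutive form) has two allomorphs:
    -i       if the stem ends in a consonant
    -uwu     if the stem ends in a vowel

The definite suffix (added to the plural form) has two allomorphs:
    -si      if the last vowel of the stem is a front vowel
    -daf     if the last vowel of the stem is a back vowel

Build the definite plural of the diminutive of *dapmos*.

The final sound of *dapmos* is /s/, which is a voiceless consonant, so the diminutive suffix is -aza, giving *dapmosaza*.
Since the final sound of the diminutive form *dapmosaza* is /a/ (a vowel), it takes -uwu, giving *dapmosazauwu*.
Since the last vowel of the plural form *dapmosazauwu* is /u/ (a back vowel), it takes -daf, giving *dapmosazauwudaf*.

dapmosazauwudaf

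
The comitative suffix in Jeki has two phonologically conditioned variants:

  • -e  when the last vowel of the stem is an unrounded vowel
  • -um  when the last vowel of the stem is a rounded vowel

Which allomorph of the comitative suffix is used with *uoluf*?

*uoluf*: last vowel = /u/, a rounded vowel → -um.

-um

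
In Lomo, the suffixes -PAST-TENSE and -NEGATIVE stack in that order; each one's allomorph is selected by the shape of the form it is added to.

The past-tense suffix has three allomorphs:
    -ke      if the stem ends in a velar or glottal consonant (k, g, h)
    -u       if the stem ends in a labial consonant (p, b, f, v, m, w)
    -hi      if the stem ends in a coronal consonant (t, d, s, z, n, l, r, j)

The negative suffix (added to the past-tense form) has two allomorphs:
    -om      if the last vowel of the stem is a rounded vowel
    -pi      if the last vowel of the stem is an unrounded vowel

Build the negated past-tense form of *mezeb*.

mezebuom

*mezeb* — final consonant /b/ (labial) → -u → *mezebu*.
Since the last vowel of the past-tense form *mezebu* is /u/ (a rounded vowel), it takes -om, giving *mezebuom*.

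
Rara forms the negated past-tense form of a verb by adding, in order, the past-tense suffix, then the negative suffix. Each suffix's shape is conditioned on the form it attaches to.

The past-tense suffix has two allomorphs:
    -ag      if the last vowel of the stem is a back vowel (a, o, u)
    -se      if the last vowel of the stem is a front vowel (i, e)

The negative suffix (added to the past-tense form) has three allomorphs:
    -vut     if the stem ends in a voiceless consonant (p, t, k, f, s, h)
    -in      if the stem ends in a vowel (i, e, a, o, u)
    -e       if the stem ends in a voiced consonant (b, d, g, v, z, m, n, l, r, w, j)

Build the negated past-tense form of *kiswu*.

kiswuage

*kiswu* — last vowel /u/ (a back vowel) → -ag → *kiswuag*.
The past-tense form *kiswuag* — final sound /g/ (a voiced consonant) → -e → *kiswuage*.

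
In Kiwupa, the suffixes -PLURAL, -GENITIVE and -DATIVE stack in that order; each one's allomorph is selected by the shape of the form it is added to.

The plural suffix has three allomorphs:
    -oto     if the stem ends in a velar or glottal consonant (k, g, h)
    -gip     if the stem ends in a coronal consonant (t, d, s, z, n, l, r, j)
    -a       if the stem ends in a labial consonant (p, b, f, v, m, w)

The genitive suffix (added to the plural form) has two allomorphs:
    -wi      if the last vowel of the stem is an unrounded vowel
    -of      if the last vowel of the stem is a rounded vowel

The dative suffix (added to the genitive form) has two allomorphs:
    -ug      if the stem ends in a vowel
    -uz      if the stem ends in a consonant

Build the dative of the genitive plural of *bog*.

bogotoofuz

*bog*: final consonant = /g/, velar/glottal → -oto → *bogoto*.
The last vowel of the plural form *bogoto* is /o/, which is a rounded vowel, so the genitive suffix is -of, giving *bogotoof*.
The genitive form *bogotoof*: final sound = /f/, a consonant → -uz → *bogotoofuz*.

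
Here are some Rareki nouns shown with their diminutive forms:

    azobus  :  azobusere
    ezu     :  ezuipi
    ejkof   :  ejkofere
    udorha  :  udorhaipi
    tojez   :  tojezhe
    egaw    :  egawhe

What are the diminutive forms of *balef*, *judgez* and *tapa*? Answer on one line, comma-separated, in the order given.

Looking at the final sound of each stem: -ere when the stem ends in a voiceless consonant (*azobus*, *ejkof*); -he when the stem ends in a voiced consonant (*tojez*, *egaw*); -ipi when the stem ends in a vowel (*ezu*, *udorha*).
The final sound of *balef* is /f/, which is a voiceless consonant, so the suffix is -ere, giving *balefere*.
Since the final sound of *judgez* is /z/ (a voiced consonant), it takes -he, giving *judgezhe*.
Since the final sound of *tapa* is /a/ (a vowel), it takes -ipi, giving *tapaipi*.

balefere, judgezhe, tapaipi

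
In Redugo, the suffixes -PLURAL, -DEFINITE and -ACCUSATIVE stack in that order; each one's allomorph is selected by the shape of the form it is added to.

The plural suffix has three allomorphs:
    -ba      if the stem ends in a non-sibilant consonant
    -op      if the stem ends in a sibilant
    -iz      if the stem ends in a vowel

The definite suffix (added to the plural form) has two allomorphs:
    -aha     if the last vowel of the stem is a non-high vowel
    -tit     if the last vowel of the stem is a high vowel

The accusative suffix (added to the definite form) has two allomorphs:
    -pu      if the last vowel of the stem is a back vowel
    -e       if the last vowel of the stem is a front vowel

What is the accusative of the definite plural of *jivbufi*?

jivbufiiztite

*jivbufi*: final sound = /i/, a vowel → -iz → *jivbufiiz*.
The plural form *jivbufiiz*: last vowel = /i/, a high vowel → -tit → *jivbufiiztit*.
Since the last vowel of the definite form *jivbufiiztit* is /i/ (a front vowel), it takes -e, giving *jivbufiiztite*.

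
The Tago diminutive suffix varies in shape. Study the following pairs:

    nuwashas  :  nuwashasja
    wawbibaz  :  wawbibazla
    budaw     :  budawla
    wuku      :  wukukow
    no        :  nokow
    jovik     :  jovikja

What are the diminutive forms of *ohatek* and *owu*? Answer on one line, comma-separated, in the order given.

Looking at the final sound of each stem: -ja when the stem ends in a voiceless consonant (*nuwashas*, *jovik*); -la when the stem ends in a voiced consonant (*wawbibaz*, *budaw*); -kow when the stem ends in a vowel (*wuku*, *no*).
*ohatek* — final sound /k/ (a voiceless consonant) → -ja → *ohatekja*.
*owu*: final sound = /u/, a vowel → -kow → *owukow*.

ohatekja, owukow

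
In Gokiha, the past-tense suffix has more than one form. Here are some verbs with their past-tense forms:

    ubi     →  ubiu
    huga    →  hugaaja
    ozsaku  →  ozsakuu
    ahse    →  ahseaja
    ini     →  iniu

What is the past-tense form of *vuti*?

vutiu

Looking at the last vowel of each stem: -u when the last vowel of the stem is a high vowel (*ubi*, *ozsaku*, *ini*); -aja when the last vowel of the stem is a non-high vowel (*huga*, *ahse*).
The last vowel of *vuti* is /i/, which is a high vowel, so the suffix is -u, giving *vutiu*.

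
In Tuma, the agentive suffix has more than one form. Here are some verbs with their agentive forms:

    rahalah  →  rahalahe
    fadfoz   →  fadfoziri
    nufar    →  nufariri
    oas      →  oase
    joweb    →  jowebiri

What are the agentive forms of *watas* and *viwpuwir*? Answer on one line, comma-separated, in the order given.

Looking at the final consonant of each stem: -e when the stem ends in a voiceless consonant (*rahalah*, *oas*); -iri when the stem ends in a voiced consonant (*fadfoz*, *nufar*, *joweb*).
The final consonant of *watas* is /s/, which is voiceless, so the suffix is -e, giving *watase*.
Since the final consonant of *viwpuwir* is /r/ (voiced), it takes -iri, giving *viwpuwiriri*.

watase, viwpuwiriri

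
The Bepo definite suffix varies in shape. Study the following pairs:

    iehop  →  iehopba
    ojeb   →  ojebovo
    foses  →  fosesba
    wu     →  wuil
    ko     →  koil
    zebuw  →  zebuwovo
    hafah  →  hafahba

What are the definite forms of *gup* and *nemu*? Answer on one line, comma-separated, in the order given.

gupba, nemuil

The suffix is conditioned by the final sound: -ba when the stem ends in a voiceless consonant (*iehop*, *foses*, *hafah*); -ovo when the stem ends in a voiced consonant (*ojeb*, *zebuw*); -il when the stem ends in a vowel (*wu*, *ko*).
Since the final sound of *gup* is /p/ (a voiceless consonant), it takes -ba, giving *gupba*.
*nemu*: final sound = /u/, a vowel → -il → *nemuil*.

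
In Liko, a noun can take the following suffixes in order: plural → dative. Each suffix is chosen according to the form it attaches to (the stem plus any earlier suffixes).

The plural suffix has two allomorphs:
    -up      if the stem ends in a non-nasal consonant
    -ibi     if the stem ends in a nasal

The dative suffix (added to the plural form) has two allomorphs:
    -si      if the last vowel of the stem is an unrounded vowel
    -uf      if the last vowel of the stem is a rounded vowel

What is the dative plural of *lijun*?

Since the final consonant of *lijun* is /n/ (a nasal), it takes -ibi, giving *lijunibi*.
The plural form *lijunibi*: last vowel = /i/, an unrounded vowel → -si → *lijunibisi*.

lijunibisi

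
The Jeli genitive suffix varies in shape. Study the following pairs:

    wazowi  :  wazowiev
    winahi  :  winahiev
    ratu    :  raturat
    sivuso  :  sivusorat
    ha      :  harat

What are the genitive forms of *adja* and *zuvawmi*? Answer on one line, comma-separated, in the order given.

Looking at the last vowel of each stem: -ev when the last vowel of the stem is a front vowel (*wazowi*, *winahi*); -rat when the last vowel of the stem is a back vowel (*ratu*, *sivuso*, *ha*).
*adja*: last vowel = /a/, a back vowel → -rat → *adjarat*.
The last vowel of *zuvawmi* is /i/, which is a front vowel, so the suffix is -ev, giving *zuvawmiev*.

adjarat, zuvawmiev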